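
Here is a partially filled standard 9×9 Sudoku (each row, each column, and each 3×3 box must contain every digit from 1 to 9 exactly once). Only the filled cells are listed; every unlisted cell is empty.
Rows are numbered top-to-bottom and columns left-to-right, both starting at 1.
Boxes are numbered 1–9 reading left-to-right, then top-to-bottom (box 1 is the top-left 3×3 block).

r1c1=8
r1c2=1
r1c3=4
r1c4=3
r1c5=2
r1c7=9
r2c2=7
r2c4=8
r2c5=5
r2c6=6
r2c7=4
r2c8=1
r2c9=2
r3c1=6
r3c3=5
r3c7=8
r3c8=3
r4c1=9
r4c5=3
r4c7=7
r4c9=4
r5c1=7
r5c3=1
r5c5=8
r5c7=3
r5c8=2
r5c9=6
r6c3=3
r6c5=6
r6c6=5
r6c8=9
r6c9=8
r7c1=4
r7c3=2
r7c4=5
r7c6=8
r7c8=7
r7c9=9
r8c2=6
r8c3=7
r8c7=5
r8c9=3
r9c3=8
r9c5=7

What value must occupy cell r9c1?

5

Cell r9c1 itself could take any of {1, 3, 5} by direct elimination.
Consider where 5 can go in column 1.
r2c1 is out (row 2 already has a 5).
r6c1 is out (row 6 already has a 5).
r8c1 is out (row 8 already has a 5).
So the only cell in column 1 that can hold 5 is r9c1.
Therefore r9c1 = 5.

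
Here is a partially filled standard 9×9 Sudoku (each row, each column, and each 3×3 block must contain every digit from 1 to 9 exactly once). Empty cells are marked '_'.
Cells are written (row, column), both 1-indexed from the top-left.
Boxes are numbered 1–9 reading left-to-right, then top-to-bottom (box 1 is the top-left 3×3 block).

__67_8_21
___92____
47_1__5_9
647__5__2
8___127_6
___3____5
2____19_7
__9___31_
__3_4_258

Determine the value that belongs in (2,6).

Cell (2,6) itself could take any of {3, 4, 6} by direct elimination.
Consider where 4 can go in box 2.
(1,5) is out (column 5 already has a 4).
(3,5) is out (row 3 already has a 4).
(3,6) is out (row 3 already has a 4).
So the only cell in box 2 that can hold 4 is (2,6).
Therefore (2,6) = 4.

4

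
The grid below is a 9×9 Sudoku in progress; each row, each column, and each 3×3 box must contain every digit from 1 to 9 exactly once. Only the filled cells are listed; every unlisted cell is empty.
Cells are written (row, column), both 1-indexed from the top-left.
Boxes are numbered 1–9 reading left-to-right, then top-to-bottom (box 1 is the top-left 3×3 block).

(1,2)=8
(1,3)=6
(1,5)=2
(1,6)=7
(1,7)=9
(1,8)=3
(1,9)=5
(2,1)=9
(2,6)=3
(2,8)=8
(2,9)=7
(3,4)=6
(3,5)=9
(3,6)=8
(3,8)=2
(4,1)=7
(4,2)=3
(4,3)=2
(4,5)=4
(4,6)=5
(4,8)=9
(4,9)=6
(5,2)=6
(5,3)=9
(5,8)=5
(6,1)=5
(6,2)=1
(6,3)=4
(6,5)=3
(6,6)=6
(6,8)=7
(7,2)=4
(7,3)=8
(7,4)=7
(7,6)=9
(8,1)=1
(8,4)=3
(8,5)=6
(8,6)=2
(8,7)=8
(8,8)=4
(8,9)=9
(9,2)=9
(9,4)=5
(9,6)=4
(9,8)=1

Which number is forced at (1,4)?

Cell (1,4) itself could take any of {1, 4} by direct elimination.
Consider where 1 can go in row 1.
(1,1) is out (column 1 already has a 1).
So the only cell in row 1 that can hold 1 is (1,4).
Therefore (1,4) = 1.

1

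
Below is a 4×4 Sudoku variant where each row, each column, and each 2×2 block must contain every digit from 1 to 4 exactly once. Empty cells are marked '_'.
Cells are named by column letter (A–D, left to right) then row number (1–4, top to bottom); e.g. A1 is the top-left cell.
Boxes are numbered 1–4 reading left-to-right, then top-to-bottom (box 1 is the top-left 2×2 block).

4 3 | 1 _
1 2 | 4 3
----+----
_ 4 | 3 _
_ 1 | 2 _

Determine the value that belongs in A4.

3

Row 4 already contains {1, 2}.
Column A already contains {1, 4}.
Its 2×2 block (box 3) already contains {1, 4}.
The only value from 1–4 not eliminated is 3, so A4 = 3.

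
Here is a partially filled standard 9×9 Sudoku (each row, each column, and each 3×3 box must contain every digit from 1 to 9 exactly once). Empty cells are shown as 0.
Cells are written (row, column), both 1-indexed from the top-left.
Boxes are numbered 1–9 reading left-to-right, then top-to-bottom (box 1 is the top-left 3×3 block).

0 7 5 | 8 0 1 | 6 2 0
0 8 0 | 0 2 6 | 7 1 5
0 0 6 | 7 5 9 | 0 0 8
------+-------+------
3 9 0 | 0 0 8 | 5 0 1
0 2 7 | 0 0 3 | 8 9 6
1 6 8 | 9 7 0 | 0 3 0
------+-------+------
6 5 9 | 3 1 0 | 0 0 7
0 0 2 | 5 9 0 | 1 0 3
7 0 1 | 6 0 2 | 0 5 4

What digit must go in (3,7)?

Cell (3,7) itself could take any of {3, 4} by direct elimination.
Consider where 3 can go in box 3.
(1,9) is out (column 9 already has a 3).
(3,8) is out (column 8 already has a 3).
So the only cell in box 3 that can hold 3 is (3,7).
Therefore (3,7) = 3.

3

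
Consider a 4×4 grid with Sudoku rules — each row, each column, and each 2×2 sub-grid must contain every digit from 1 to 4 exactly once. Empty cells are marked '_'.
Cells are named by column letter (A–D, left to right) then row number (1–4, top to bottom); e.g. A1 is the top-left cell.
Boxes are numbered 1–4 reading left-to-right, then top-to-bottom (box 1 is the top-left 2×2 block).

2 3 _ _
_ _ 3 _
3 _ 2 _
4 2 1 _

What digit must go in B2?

4

Cell B2 itself could take any of {1, 4} by direct elimination.
Consider where 4 can go in box 1.
A2 is out (column A already has a 4).
So the only cell in box 1 that can hold 4 is B2.
Therefore B2 = 4.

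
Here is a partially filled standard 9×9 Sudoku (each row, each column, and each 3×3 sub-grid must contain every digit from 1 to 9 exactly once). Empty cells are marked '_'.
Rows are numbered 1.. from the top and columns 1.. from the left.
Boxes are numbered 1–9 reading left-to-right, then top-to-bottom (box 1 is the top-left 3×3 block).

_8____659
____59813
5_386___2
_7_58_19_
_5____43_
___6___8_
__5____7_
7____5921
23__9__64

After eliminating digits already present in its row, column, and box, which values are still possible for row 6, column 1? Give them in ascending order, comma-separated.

1,3,4,9

Row 6 already contains {6, 8}.
Column 1 already contains {2, 5, 7}.
Its 3×3 block (box 4) already contains {5, 7}.
Removing those from 1–9 leaves {1, 3, 4, 9} as the candidates for row 6, column 1.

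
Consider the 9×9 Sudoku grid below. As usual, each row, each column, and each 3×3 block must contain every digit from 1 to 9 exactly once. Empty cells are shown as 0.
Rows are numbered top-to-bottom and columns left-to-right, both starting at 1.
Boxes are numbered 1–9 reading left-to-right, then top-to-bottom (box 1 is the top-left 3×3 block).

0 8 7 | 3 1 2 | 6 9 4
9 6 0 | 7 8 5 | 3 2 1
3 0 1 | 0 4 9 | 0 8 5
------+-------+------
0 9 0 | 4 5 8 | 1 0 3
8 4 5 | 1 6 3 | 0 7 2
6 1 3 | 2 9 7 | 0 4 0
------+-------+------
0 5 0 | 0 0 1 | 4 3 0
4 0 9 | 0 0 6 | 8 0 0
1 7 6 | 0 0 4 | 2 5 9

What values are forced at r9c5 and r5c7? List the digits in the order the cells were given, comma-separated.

3,9

For r9c5:
  Row 9 already contains {1, 2, 4, 5, 6, 7, 9}.
  Column 5 already contains {1, 4, 5, 6, 8, 9}.
  Its 3×3 block (box 8) already contains {1, 4, 6}.
  The only value from 1–9 not eliminated is 3, so r9c5 = 3.
For r5c7:
  Row 5 already contains {1, 2, 3, 4, 5, 6, 7, 8}.
  Column 7 already contains {1, 2, 3, 4, 6, 8}.
  Its 3×3 block (box 6) already contains {1, 2, 3, 4, 7}.
  The only value from 1–9 not eliminated is 9, so r5c7 = 9.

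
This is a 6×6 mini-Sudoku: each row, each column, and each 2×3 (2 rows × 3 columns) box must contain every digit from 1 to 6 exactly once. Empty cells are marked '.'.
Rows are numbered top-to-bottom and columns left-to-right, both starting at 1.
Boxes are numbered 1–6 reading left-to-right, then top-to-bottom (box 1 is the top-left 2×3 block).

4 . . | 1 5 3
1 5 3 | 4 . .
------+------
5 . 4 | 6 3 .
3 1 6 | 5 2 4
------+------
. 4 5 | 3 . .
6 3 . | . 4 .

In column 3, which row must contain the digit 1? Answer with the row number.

6

Consider where 1 can go in column 3.
r1c3 is out (row 1 already has a 1).
So the only cell in column 3 that can hold 1 is r6c3.
That is row 6.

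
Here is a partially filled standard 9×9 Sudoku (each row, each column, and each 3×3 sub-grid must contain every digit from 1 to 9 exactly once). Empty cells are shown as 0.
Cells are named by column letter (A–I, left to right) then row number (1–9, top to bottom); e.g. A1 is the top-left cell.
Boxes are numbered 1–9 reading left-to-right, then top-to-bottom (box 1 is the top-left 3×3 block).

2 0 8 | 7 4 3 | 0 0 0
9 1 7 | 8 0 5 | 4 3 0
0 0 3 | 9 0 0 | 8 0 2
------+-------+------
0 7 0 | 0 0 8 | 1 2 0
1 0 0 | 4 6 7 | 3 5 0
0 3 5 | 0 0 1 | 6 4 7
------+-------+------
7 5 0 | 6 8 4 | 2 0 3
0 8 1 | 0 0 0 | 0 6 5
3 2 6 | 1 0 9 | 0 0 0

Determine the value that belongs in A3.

Cell A3 itself could take any of {4, 5, 6} by direct elimination.
Consider where 5 can go in row 3.
B3 is out (column B already has a 5).
E3 is out (box 2 already has a 5).
F3 is out (column F already has a 5).
H3 is out (column H already has a 5).
So the only cell in row 3 that can hold 5 is A3.
Therefore A3 = 5.

5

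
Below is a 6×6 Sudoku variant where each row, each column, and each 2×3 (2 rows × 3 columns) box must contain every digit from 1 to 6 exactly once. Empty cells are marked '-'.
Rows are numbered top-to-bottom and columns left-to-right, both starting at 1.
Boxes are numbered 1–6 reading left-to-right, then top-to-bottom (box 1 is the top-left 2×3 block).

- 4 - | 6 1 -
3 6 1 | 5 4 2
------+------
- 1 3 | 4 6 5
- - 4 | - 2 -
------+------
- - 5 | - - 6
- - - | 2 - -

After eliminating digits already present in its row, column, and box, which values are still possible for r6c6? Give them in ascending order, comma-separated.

1,3,4

Row 6 already contains {2}.
Column 6 already contains {2, 5, 6}.
Its 2×3 block (box 6) already contains {2, 6}.
Removing those from 1–6 leaves {1, 3, 4} as the candidates for r6c6.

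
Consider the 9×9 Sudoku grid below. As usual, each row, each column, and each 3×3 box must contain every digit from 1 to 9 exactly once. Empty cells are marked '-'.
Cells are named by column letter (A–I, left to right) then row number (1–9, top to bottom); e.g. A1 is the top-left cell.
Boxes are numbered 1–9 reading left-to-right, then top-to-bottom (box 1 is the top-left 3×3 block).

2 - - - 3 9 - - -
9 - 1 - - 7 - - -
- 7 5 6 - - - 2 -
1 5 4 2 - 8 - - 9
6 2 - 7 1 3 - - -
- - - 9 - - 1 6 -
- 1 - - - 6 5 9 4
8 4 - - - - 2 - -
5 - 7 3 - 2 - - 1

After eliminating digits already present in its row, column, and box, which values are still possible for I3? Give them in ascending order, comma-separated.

3,8

Row 3 already contains {2, 5, 6, 7}.
Column I already contains {1, 4, 9}.
Its 3×3 block (box 3) already contains {2}.
Removing those from 1–9 leaves {3, 8} as the candidates for I3.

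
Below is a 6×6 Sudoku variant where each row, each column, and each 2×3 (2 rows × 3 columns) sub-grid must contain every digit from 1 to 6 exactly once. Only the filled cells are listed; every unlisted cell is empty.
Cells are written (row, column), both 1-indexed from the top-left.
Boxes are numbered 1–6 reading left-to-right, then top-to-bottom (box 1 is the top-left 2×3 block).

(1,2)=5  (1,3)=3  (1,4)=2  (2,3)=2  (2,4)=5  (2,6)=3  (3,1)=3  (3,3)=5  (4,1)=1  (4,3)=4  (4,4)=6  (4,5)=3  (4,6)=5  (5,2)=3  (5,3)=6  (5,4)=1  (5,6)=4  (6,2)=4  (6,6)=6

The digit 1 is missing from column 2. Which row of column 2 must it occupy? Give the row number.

2

Consider where 1 can go in column 2.
(3,2) is out (box 3 already has a 1).
(4,2) is out (row 4 already has a 1).
So the only cell in column 2 that can hold 1 is (2,2).
That is row 2.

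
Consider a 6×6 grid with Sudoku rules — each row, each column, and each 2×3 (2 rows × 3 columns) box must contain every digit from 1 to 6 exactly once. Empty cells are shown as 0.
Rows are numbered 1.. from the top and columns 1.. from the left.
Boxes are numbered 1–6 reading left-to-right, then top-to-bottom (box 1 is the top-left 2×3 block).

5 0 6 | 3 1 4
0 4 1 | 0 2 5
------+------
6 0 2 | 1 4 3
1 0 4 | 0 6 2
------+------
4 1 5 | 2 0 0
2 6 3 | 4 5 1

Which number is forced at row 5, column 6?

6

Row 5 already contains {1, 2, 4, 5}.
Column 6 already contains {1, 2, 3, 4, 5}.
Its 2×3 block (box 6) already contains {1, 2, 4, 5}.
The only value from 1–6 not eliminated is 6, so row 5, column 6 = 6.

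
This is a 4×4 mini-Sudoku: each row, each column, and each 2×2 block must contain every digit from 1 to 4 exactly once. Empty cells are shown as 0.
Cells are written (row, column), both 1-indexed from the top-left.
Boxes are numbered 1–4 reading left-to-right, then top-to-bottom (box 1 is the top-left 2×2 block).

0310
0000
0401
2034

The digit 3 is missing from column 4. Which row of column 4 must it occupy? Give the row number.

2

Consider where 3 can go in column 4.
(1,4) is out (row 1 already has a 3).
So the only cell in column 4 that can hold 3 is (2,4).
That is row 2.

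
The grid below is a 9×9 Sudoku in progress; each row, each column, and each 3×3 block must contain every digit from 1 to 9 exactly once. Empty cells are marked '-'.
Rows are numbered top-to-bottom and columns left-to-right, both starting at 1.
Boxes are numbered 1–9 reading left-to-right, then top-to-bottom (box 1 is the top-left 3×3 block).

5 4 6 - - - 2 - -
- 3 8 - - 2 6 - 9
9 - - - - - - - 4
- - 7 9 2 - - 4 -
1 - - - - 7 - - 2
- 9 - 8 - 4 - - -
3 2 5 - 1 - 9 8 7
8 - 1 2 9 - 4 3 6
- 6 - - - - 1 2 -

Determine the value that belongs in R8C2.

Row 8 already contains {1, 2, 3, 4, 6, 8, 9}.
Column 2 already contains {2, 3, 4, 6, 9}.
Its 3×3 block (box 7) already contains {1, 2, 3, 5, 6, 8}.
The only value from 1–9 not eliminated is 7, so R8C2 = 7.

7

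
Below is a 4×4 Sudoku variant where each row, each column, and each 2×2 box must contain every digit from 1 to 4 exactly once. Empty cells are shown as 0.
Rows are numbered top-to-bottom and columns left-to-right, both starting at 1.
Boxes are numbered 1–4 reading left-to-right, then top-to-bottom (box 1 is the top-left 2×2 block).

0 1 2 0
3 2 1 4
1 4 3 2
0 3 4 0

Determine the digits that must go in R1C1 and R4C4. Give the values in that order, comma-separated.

For R1C1:
  Row 1 already contains {1, 2}.
  Column 1 already contains {1, 3}.
  Its 2×2 block (box 1) already contains {1, 2, 3}.
  The only value from 1–4 not eliminated is 4, so R1C1 = 4.
For R4C4:
  Row 4 already contains {3, 4}.
  Column 4 already contains {2, 4}.
  Its 2×2 block (box 4) already contains {2, 3, 4}.
  The only value from 1–4 not eliminated is 1, so R4C4 = 1.

4,1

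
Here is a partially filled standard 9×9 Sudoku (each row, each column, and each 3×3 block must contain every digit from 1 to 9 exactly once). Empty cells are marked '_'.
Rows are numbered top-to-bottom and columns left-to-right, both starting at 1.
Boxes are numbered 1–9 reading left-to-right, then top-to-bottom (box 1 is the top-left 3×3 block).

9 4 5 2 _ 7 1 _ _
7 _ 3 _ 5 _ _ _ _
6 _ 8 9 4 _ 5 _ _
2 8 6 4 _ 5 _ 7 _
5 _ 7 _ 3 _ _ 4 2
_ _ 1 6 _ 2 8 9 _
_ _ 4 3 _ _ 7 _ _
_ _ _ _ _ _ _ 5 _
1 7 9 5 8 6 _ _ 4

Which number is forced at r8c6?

Cell r8c6 itself could take any of {1, 4, 9} by direct elimination.
Consider where 4 can go in box 8.
r7c5 is out (row 7 already has a 4).
r7c6 is out (row 7 already has a 4).
r8c4 is out (column 4 already has a 4).
r8c5 is out (column 5 already has a 4).
So the only cell in box 8 that can hold 4 is r8c6.
Therefore r8c6 = 4.

4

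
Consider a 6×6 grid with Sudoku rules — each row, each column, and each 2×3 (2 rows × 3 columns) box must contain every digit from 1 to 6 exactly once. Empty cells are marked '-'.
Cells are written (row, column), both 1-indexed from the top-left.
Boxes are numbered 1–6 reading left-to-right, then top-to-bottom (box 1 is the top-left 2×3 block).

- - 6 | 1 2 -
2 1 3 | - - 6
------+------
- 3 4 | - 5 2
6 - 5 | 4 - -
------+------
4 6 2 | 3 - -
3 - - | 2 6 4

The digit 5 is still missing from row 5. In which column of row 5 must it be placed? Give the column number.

6

Consider where 5 can go in row 5.
(5,5) is out (column 5 already has a 5).
So the only cell in row 5 that can hold 5 is (5,6).
That is column 6.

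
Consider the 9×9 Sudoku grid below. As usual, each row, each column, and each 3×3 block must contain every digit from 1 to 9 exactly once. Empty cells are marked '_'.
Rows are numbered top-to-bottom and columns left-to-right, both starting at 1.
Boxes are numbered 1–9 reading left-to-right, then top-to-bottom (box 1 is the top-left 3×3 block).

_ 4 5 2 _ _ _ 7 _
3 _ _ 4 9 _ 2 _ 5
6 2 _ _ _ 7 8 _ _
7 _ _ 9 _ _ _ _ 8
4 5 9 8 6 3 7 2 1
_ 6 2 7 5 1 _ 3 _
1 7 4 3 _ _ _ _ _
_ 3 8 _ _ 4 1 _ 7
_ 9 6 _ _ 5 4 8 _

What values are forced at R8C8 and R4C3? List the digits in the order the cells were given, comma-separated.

9,3

For R8C8:
  Consider where 9 can go in row 8.
  R8C1 is out (box 7 already has a 9).
  R8C4 is out (column 4 already has a 9).
  R8C5 is out (column 5 already has a 9).
  So the only cell in row 8 that can hold 9 is R8C8.
  So R8C8 = 9.
For R4C3:
  Consider where 3 can go in column 3.
  R2C3 is out (row 2 already has a 3).
  R3C3 is out (box 1 already has a 3).
  So the only cell in column 3 that can hold 3 is R4C3.
  So R4C3 = 3.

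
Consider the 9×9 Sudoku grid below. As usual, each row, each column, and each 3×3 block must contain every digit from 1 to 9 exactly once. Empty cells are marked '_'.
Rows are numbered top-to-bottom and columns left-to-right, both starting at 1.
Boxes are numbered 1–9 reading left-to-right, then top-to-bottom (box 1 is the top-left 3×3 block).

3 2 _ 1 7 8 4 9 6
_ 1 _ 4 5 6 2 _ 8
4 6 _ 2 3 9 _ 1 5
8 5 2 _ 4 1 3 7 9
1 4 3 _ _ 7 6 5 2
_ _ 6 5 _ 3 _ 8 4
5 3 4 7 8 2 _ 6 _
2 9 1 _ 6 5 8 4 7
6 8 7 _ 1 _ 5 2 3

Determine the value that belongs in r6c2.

Row 6 already contains {3, 4, 5, 6, 8}.
Column 2 already contains {1, 2, 3, 4, 5, 6, 8, 9}.
Its 3×3 block (box 4) already contains {1, 2, 3, 4, 5, 6, 8}.
The only value from 1–9 not eliminated is 7, so r6c2 = 7.

7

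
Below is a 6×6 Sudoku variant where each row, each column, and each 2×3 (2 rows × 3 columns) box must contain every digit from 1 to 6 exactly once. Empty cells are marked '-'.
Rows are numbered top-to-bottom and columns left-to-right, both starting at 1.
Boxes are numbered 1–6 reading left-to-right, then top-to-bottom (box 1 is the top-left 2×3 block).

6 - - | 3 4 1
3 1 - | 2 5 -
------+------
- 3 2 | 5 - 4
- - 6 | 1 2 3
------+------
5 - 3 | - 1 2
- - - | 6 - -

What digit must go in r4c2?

Cell r4c2 itself could take any of {4, 5} by direct elimination.
Consider where 5 can go in box 3.
r3c1 is out (row 3 already has a 5).
r4c1 is out (column 1 already has a 5).
So the only cell in box 3 that can hold 5 is r4c2.
Therefore r4c2 = 5.

5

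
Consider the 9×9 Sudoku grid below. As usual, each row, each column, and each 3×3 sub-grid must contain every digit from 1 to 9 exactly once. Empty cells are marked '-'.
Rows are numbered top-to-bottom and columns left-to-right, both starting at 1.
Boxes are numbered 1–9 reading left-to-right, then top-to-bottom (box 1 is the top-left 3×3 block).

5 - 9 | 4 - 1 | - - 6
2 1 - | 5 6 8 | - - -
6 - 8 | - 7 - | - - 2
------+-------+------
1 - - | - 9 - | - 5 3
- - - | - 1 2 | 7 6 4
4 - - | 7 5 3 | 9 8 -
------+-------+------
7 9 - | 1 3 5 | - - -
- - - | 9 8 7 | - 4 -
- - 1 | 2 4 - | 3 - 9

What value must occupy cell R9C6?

Row 9 already contains {1, 2, 3, 4, 9}.
Column 6 already contains {1, 2, 3, 5, 7, 8}.
Its 3×3 block (box 8) already contains {1, 2, 3, 4, 5, 7, 8, 9}.
The only value from 1–9 not eliminated is 6, so R9C6 = 6.

6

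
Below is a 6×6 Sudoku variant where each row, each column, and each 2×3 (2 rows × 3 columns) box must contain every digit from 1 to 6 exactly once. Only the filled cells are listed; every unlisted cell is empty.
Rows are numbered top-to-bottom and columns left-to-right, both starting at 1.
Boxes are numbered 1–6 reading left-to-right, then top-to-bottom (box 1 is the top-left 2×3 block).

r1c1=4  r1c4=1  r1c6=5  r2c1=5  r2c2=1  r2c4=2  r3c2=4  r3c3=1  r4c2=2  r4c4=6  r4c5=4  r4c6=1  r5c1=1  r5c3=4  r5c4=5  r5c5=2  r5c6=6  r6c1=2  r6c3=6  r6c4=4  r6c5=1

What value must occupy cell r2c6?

4

Cell r2c6 itself could take any of {3, 4} by direct elimination.
Consider where 4 can go in row 2.
r2c3 is out (column 3 already has a 4).
r2c5 is out (column 5 already has a 4).
So the only cell in row 2 that can hold 4 is r2c6.
Therefore r2c6 = 4.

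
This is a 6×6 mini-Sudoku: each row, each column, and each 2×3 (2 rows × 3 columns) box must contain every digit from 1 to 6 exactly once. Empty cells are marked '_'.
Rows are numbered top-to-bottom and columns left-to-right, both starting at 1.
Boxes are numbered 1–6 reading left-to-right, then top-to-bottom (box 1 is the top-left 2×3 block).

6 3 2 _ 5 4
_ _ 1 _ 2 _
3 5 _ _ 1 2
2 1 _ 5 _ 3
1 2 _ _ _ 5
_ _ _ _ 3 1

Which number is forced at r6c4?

Cell r6c4 itself could take any of {2, 4, 6} by direct elimination.
Consider where 2 can go in column 4.
r1c4 is out (row 1 already has a 2).
r2c4 is out (row 2 already has a 2).
r3c4 is out (row 3 already has a 2).
r5c4 is out (row 5 already has a 2).
So the only cell in column 4 that can hold 2 is r6c4.
Therefore r6c4 = 2.

2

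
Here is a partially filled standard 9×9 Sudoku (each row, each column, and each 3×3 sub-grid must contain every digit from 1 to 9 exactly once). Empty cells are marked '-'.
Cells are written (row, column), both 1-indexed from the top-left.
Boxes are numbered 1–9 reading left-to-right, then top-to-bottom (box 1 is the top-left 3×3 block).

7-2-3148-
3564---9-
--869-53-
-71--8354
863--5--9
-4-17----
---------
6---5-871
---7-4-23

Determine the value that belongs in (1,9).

6

Row 1 already contains {1, 2, 3, 4, 7, 8}.
Column 9 already contains {1, 3, 4, 9}.
Its 3×3 block (box 3) already contains {3, 4, 5, 8, 9}.
The only value from 1–9 not eliminated is 6, so (1,9) = 6.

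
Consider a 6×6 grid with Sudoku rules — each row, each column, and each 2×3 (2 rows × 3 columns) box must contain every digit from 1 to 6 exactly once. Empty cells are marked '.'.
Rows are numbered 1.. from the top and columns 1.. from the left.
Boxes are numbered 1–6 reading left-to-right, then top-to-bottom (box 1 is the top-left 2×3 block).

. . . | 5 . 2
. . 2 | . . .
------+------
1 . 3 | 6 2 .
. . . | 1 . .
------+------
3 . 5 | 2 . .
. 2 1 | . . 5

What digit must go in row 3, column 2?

5

Cell row 3, column 2 itself could take any of {4, 5} by direct elimination.
Consider where 5 can go in row 3.
row 3, column 6 is out (column 6 already has a 5).
So the only cell in row 3 that can hold 5 is row 3, column 2.
Therefore row 3, column 2 = 5.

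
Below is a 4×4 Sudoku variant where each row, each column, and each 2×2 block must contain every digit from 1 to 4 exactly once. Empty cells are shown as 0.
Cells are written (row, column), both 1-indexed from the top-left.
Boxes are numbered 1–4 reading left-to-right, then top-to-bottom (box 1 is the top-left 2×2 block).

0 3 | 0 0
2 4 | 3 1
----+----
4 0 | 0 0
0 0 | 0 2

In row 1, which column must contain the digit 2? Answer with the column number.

Consider where 2 can go in row 1.
(1,1) is out (column 1 already has a 2).
(1,4) is out (column 4 already has a 2).
So the only cell in row 1 that can hold 2 is (1,3).
That is column 3.

3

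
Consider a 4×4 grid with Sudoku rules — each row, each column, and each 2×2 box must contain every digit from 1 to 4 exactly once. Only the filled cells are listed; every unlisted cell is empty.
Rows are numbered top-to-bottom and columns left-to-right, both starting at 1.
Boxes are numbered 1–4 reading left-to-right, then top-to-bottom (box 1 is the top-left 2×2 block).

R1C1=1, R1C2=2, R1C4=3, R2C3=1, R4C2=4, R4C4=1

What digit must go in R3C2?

1

Cell R3C2 itself could take any of {1, 3} by direct elimination.
Consider where 1 can go in row 3.
R3C1 is out (column 1 already has a 1).
R3C3 is out (column 3 already has a 1).
R3C4 is out (column 4 already has a 1).
So the only cell in row 3 that can hold 1 is R3C2.
Therefore R3C2 = 1.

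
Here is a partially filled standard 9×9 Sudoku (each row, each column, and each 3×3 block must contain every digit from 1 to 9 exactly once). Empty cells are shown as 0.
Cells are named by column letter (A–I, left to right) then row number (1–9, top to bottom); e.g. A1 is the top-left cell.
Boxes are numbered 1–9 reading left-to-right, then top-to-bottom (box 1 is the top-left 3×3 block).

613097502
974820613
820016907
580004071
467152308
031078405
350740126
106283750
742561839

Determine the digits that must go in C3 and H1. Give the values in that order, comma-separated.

For C3:
  Row 3 already contains {1, 2, 6, 7, 8, 9}.
  Column C already contains {1, 2, 3, 4, 6, 7}.
  Its 3×3 block (box 1) already contains {1, 2, 3, 4, 6, 7, 8, 9}.
  The only value from 1–9 not eliminated is 5, so C3 = 5.
For H1:
  Consider where 8 can go in column H.
  H3 is out (row 3 already has a 8).
  H5 is out (row 5 already has a 8).
  H6 is out (row 6 already has a 8).
  So the only cell in column H that can hold 8 is H1.
  So H1 = 8.

5,8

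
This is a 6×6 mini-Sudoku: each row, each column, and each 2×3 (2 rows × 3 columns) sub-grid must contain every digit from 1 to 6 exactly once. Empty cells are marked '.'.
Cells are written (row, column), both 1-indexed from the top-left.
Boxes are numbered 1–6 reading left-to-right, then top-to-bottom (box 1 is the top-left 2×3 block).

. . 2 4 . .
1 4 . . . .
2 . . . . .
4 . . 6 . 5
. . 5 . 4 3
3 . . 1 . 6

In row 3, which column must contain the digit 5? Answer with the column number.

Consider where 5 can go in row 3.
(3,3) is out (column 3 already has a 5).
(3,4) is out (box 4 already has a 5).
(3,5) is out (box 4 already has a 5).
(3,6) is out (column 6 already has a 5).
So the only cell in row 3 that can hold 5 is (3,2).
That is column 2.

2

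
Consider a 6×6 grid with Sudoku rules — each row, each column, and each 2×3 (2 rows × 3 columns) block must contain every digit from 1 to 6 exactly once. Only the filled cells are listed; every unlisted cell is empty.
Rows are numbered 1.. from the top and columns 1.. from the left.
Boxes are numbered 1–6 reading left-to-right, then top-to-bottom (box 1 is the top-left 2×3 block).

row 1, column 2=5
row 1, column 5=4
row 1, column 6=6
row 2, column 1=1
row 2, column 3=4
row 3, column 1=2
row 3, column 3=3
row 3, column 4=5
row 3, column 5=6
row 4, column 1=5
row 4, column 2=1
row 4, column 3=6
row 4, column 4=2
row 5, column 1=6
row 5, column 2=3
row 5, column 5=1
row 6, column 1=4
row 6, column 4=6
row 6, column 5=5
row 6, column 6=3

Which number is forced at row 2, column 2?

6

Cell row 2, column 2 itself could take any of {2, 6} by direct elimination.
Consider where 6 can go in column 2.
row 3, column 2 is out (row 3 already has a 6).
row 6, column 2 is out (row 6 already has a 6).
So the only cell in column 2 that can hold 6 is row 2, column 2.
Therefore row 2, column 2 = 6.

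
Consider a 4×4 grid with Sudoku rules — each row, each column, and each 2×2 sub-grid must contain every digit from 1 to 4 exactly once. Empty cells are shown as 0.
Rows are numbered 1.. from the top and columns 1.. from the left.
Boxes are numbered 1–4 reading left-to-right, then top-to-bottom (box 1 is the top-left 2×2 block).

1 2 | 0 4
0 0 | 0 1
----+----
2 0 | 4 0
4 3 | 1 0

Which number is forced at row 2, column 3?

Cell row 2, column 3 itself could take any of {2, 3} by direct elimination.
Consider where 2 can go in row 2.
row 2, column 1 is out (column 1 already has a 2).
row 2, column 2 is out (column 2 already has a 2).
So the only cell in row 2 that can hold 2 is row 2, column 3.
Therefore row 2, column 3 = 2.

2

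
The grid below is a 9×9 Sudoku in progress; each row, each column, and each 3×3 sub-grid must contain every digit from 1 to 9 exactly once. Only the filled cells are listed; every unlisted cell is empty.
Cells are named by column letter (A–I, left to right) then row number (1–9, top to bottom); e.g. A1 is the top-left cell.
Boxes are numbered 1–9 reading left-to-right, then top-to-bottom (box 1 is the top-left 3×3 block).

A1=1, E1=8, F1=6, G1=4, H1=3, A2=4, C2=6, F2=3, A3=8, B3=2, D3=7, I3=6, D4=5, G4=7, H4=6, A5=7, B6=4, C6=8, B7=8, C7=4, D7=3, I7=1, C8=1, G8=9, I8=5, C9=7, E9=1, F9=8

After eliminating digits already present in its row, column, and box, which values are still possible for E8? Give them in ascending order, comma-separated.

2,4,6,7

Row 8 already contains {1, 5, 9}.
Column E already contains {1, 8}.
Its 3×3 block (box 8) already contains {1, 3, 8}.
Removing those from 1–9 leaves {2, 4, 6, 7} as the candidates for E8.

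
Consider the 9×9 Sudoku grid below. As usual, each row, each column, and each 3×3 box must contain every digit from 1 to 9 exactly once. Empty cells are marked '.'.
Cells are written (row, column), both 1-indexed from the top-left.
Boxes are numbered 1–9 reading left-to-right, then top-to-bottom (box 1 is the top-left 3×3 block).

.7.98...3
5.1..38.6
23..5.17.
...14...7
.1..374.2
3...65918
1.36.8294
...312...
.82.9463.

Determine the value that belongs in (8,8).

Cell (8,8) itself could take any of {5, 8} by direct elimination.
Consider where 8 can go in box 9.
(8,7) is out (column 7 already has a 8).
(8,9) is out (column 9 already has a 8).
(9,9) is out (row 9 already has a 8).
So the only cell in box 9 that can hold 8 is (8,8).
Therefore (8,8) = 8.

8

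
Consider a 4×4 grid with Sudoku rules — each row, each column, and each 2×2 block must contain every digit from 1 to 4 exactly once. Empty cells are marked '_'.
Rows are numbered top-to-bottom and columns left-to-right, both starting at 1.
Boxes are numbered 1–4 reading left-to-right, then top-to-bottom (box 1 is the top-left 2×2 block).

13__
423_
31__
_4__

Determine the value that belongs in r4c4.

3

Cell r4c4 itself could take any of {1, 2, 3} by direct elimination.
Consider where 3 can go in column 4.
r1c4 is out (row 1 already has a 3).
r2c4 is out (row 2 already has a 3).
r3c4 is out (row 3 already has a 3).
So the only cell in column 4 that can hold 3 is r4c4.
Therefore r4c4 = 3.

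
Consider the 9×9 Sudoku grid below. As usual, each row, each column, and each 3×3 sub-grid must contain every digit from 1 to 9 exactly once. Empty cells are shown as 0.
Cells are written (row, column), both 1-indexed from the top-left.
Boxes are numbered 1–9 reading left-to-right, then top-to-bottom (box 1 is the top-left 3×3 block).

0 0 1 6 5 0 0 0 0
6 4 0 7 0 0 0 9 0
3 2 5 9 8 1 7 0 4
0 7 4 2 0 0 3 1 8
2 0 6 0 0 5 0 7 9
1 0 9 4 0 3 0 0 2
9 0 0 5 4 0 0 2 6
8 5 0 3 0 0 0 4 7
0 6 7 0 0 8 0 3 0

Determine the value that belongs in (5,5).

1

Row 5 already contains {2, 5, 6, 7, 9}.
Column 5 already contains {4, 5, 8}.
Its 3×3 block (box 5) already contains {2, 3, 4, 5}.
The only value from 1–9 not eliminated is 1, so (5,5) = 1.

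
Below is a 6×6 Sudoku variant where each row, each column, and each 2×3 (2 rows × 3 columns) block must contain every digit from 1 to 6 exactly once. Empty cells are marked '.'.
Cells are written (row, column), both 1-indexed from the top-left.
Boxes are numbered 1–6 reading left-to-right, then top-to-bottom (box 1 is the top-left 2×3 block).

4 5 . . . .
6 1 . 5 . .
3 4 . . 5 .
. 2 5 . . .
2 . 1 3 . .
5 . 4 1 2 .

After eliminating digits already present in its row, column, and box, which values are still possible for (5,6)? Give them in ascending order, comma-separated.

4,5,6

Row 5 already contains {1, 2, 3}.
Column 6 already contains {}.
Its 2×3 block (box 6) already contains {1, 2, 3}.
Removing those from 1–6 leaves {4, 5, 6} as the candidates for (5,6).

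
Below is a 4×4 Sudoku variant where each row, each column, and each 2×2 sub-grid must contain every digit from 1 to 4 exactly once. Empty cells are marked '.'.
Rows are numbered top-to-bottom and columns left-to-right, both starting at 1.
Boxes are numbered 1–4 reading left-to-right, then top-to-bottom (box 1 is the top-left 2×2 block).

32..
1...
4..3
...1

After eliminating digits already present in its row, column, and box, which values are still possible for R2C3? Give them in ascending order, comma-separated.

2,3,4

Row 2 already contains {1}.
Column 3 already contains {}.
Its 2×2 block (box 2) already contains {}.
Removing those from 1–4 leaves {2, 3, 4} as the candidates for R2C3.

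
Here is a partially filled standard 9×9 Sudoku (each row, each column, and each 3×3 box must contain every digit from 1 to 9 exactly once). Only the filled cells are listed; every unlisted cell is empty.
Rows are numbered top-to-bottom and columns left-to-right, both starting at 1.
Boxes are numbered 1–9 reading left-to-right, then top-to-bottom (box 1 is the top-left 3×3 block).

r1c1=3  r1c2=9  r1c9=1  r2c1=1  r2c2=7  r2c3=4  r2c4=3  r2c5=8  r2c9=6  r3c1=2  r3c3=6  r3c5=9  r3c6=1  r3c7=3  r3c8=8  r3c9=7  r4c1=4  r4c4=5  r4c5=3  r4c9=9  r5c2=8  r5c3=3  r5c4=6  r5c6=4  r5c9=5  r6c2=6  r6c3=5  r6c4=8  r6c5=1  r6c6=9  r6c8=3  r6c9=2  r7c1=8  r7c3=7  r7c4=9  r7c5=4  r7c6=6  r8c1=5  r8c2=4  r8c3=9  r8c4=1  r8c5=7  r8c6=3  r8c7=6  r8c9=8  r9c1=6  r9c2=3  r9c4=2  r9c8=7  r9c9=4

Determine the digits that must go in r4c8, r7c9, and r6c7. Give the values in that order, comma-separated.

For r4c8:
  Consider where 6 can go in row 4.
  r4c2 is out (column 2 already has a 6).
  r4c3 is out (column 3 already has a 6).
  r4c6 is out (column 6 already has a 6).
  r4c7 is out (column 7 already has a 6).
  So the only cell in row 4 that can hold 6 is r4c8.
  So r4c8 = 6.
For r7c9:
  Row 7 already contains {4, 6, 7, 8, 9}.
  Column 9 already contains {1, 2, 4, 5, 6, 7, 8, 9}.
  Its 3×3 block (box 9) already contains {4, 6, 7, 8}.
  The only value from 1–9 not eliminated is 3, so r7c9 = 3.
For r6c7:
  Consider where 4 can go in box 6.
  r4c7 is out (row 4 already has a 4).
  r4c8 is out (row 4 already has a 4).
  r5c7 is out (row 5 already has a 4).
  r5c8 is out (row 5 already has a 4).
  So the only cell in box 6 that can hold 4 is r6c7.
  So r6c7 = 4.

6,3,4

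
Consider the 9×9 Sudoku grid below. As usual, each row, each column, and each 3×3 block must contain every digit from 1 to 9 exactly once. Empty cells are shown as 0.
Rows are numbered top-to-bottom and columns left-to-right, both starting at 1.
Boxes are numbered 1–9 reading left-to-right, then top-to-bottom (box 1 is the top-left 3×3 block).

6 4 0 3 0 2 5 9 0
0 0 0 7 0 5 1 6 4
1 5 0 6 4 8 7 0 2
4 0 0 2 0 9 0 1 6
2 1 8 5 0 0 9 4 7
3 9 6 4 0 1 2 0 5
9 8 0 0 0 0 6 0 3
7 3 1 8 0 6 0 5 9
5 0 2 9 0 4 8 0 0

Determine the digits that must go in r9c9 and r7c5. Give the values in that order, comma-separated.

For r9c9:
  Row 9 already contains {2, 4, 5, 8, 9}.
  Column 9 already contains {2, 3, 4, 5, 6, 7, 9}.
  Its 3×3 block (box 9) already contains {3, 5, 6, 8, 9}.
  The only value from 1–9 not eliminated is 1, so r9c9 = 1.
For r7c5:
  Consider where 5 can go in column 5.
  r1c5 is out (row 1 already has a 5). r2c5 is out (row 2 already has a 5). r4c5 is out (box 5 already has a 5). r5c5 is out (row 5 already has a 5). The remaining empty cells in column 5 are similarly blocked.
  So the only cell in column 5 that can hold 5 is r7c5.
  So r7c5 = 5.

1,5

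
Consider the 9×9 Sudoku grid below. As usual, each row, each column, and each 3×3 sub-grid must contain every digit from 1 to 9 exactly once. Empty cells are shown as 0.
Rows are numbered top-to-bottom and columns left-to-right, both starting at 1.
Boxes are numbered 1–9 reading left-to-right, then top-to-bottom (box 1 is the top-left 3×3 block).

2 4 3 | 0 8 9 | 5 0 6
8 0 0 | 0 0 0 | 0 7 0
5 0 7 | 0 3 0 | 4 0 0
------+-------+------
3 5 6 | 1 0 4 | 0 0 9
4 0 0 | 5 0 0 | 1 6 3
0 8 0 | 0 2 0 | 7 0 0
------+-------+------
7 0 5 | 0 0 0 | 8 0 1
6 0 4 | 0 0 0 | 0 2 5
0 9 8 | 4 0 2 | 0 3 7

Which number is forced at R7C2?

2

Cell R7C2 itself could take any of {2, 3} by direct elimination.
Consider where 2 can go in box 7.
R8C2 is out (row 8 already has a 2).
R9C1 is out (row 9 already has a 2).
So the only cell in box 7 that can hold 2 is R7C2.
Therefore R7C2 = 2.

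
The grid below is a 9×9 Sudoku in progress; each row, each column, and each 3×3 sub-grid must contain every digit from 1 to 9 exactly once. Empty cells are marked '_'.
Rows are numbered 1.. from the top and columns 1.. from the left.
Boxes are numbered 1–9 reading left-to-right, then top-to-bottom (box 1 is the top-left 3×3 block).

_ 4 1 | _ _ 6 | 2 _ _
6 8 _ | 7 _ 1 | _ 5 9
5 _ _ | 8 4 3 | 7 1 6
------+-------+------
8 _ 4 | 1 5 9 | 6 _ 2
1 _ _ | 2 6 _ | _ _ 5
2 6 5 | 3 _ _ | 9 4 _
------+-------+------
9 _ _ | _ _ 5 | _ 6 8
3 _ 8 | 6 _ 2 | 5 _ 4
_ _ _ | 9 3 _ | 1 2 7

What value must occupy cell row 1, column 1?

7

Row 1 already contains {1, 2, 4, 6}.
Column 1 already contains {1, 2, 3, 5, 6, 8, 9}.
Its 3×3 block (box 1) already contains {1, 4, 5, 6, 8}.
The only value from 1–9 not eliminated is 7, so row 1, column 1 = 7.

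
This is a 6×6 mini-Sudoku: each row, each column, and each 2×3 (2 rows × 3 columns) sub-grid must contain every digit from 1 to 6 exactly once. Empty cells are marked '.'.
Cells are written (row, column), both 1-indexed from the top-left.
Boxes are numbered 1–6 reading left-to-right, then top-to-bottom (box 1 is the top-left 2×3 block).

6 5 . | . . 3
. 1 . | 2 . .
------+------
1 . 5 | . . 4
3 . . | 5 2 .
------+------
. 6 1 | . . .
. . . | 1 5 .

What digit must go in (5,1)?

Cell (5,1) itself could take any of {2, 4, 5} by direct elimination.
Consider where 5 can go in box 5.
(6,1) is out (row 6 already has a 5).
(6,2) is out (row 6 already has a 5).
(6,3) is out (row 6 already has a 5).
So the only cell in box 5 that can hold 5 is (5,1).
Therefore (5,1) = 5.

5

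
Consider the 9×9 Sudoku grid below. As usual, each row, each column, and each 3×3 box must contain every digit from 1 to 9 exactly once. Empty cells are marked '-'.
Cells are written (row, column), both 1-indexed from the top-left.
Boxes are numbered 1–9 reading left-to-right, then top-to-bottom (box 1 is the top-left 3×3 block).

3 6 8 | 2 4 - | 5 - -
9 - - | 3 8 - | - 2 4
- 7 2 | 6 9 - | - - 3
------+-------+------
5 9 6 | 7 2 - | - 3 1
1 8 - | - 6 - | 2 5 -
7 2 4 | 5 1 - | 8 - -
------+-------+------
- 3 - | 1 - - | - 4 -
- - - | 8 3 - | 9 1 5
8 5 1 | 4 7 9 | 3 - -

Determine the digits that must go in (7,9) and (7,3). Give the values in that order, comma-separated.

8,9

For (7,9):
  Consider where 8 can go in box 9.
  (7,7) is out (column 7 already has a 8).
  (9,8) is out (row 9 already has a 8).
  (9,9) is out (row 9 already has a 8).
  So the only cell in box 9 that can hold 8 is (7,9).
  So (7,9) = 8.
For (7,3):
  Consider where 9 can go in column 3.
  (2,3) is out (row 2 already has a 9).
  (5,3) is out (box 4 already has a 9).
  (8,3) is out (row 8 already has a 9).
  So the only cell in column 3 that can hold 9 is (7,3).
  So (7,3) = 9.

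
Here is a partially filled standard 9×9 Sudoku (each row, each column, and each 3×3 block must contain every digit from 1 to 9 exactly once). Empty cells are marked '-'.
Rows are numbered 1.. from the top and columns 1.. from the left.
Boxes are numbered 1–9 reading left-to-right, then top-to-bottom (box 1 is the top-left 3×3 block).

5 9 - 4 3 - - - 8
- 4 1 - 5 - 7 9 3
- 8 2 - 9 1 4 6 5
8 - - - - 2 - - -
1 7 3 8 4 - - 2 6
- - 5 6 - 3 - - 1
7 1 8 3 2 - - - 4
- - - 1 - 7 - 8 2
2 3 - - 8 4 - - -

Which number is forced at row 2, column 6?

8

Cell row 2, column 6 itself could take any of {6, 8} by direct elimination.
Consider where 8 can go in box 2.
row 1, column 6 is out (row 1 already has a 8).
row 2, column 4 is out (column 4 already has a 8).
row 3, column 4 is out (row 3 already has a 8).
So the only cell in box 2 that can hold 8 is row 2, column 6.
Therefore row 2, column 6 = 8.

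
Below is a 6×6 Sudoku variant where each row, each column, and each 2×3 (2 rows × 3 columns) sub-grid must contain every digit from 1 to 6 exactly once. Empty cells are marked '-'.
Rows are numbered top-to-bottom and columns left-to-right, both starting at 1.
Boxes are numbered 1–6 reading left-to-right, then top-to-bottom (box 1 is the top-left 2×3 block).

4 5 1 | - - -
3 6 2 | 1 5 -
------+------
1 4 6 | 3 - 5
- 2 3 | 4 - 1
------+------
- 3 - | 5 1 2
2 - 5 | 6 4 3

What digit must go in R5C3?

Row 5 already contains {1, 2, 3, 5}.
Column 3 already contains {1, 2, 3, 5, 6}.
Its 2×3 block (box 5) already contains {2, 3, 5}.
The only value from 1–6 not eliminated is 4, so R5C3 = 4.

4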